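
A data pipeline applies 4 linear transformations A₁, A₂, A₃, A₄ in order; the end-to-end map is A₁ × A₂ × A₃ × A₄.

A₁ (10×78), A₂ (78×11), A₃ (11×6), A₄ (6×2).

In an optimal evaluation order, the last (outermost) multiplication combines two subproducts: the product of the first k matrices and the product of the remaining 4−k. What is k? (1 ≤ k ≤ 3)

1

Adjacent pairs: A₁A₂ = 10·78·11 = 8580; A₂A₃ = 78·11·6 = 5148; A₃A₄ = 11·6·2 = 132.
Length 3: A₁..A₃: k=1: 0+5148+10·78·6=9828; k=2: 8580+0+10·11·6=9240 → min 9240 | A₂..A₄: k=2: 0+132+78·11·2=1848; k=3: 5148+0+78·6·2=6084 → min 1848.
Top-level splits: k=1: (A₁..A₁)·(A₂..A₄) → 0+1848+10·78·2 = 3408; k=2: (A₁..A₂)·(A₃..A₄) → 8580+132+10·11·2 = 8932; k=3: (A₁..A₃)·(A₄..A₄) → 9240+0+10·6·2 = 9360.
Best split is after A₁, i.e. k = 1.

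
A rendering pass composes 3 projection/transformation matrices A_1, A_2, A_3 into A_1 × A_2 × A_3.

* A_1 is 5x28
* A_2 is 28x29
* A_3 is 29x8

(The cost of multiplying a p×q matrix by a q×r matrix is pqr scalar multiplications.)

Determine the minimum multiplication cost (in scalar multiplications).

5220

Order (A_1 × (A_2 × A_3)): (A_2 × A_3): 28×29 by 29×8 → 28×8, cost 28·29·8 = 6496; (A_1 × (A_2 × A_3)): 5×28 by 28×8 → 5×8, cost 5·28·8 = 1120; cumulative 7616. Total 7616.
Order ((A_1 × A_2) × A_3): (A_1 × A_2): 5×28 by 28×29 → 5×29, cost 5·28·29 = 4060; ((A_1 × A_2) × A_3): 5×29 by 29×8 → 5×8, cost 5·29·8 = 1160; cumulative 5220. Total 5220.
Minimum: 5220.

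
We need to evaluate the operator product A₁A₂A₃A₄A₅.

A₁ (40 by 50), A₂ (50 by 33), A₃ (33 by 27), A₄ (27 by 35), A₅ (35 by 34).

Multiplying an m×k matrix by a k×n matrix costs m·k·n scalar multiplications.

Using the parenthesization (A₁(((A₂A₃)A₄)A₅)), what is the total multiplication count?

(A₂A₃): 50×33 by 33×27 → 50×27, cost 50·33·27 = 44550
((A₂A₃)A₄): 50×27 by 27×35 → 50×35, cost 50·27·35 = 47250; cumulative 91800
(((A₂A₃)A₄)A₅): 50×35 by 35×34 → 50×34, cost 50·35·34 = 59500; cumulative 151300
(A₁(((A₂A₃)A₄)A₅)): 40×50 by 50×34 → 40×34, cost 40·50·34 = 68000; cumulative 219300
Total: 219300 scalar multiplications.

219300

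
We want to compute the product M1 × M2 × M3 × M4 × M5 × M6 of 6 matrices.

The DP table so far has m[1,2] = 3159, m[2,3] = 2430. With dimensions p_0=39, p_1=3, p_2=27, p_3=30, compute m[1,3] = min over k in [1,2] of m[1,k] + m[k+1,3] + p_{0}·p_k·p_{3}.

5940

m[1,3] = min over k∈[1,2] of m[1,k]+m[k+1,3]+p_{0}·p_k·p_{3}.
k=1: 0 + 2430 + 39·3·30 = 5940; k=2: 3159 + 0 + 39·27·30 = 34749.
Minimum: 5940 at k=1.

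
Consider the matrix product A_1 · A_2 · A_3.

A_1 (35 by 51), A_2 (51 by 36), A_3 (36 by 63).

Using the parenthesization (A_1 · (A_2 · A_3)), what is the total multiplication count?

228123

(A_2 · A_3): 51×36 by 36×63 → 51×63, cost 51·36·63 = 115668
(A_1 · (A_2 · A_3)): 35×51 by 51×63 → 35×63, cost 35·51·63 = 112455; cumulative 228123
Total: 228123 scalar multiplications.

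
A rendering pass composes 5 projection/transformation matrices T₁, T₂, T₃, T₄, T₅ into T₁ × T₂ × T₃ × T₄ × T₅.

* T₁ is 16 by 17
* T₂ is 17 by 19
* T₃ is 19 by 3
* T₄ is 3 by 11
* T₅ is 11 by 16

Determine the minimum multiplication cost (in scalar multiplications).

Adjacent pairs: T₁T₂ = 16·17·19 = 5168; T₂T₃ = 17·19·3 = 969; T₃T₄ = 19·3·11 = 627; T₄T₅ = 3·11·16 = 528.
Length 3: T₁..T₃: k=1: 0+969+16·17·3=1785; k=2: 5168+0+16·19·3=6080 → min 1785 | T₂..T₄: k=2: 0+627+17·19·11=4180; k=3: 969+0+17·3·11=1530 → min 1530 | T₃..T₅: k=3: 0+528+19·3·16=1440; k=4: 627+0+19·11·16=3971 → min 1440.
Length 4: T₁..T₄: k=1: 0+1530+16·17·11=4522; k=2: 5168+627+16·19·11=9139; k=3: 1785+0+16·3·11=2313 → min 2313 | T₂..T₅: k=2: 0+1440+17·19·16=6608; k=3: 969+528+17·3·16=2313; k=4: 1530+0+17·11·16=4522 → min 2313.
Length 5: T₁..T₅: k=1: 0+2313+16·17·16=6665; k=2: 5168+1440+16·19·16=11472; k=3: 1785+528+16·3·16=3081; k=4: 2313+0+16·11·16=5129 → min 3081.
Optimal order: ((T₁ × (T₂ × T₃)) × (T₄ × T₅)) with cost 3081.

3081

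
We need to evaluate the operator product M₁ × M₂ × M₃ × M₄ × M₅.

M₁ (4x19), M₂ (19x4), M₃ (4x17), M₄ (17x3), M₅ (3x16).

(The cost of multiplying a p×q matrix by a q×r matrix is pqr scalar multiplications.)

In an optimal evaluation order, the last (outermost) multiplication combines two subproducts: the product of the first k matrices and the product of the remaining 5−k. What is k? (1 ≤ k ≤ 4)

4

Adjacent pairs: M₁M₂ = 4·19·4 = 304; M₂M₃ = 19·4·17 = 1292; M₃M₄ = 4·17·3 = 204; M₄M₅ = 17·3·16 = 816.
Length 3: M₁..M₃: k=1: 0+1292+4·19·17=2584; k=2: 304+0+4·4·17=576 → min 576 | M₂..M₄: k=2: 0+204+19·4·3=432; k=3: 1292+0+19·17·3=2261 → min 432 | M₃..M₅: k=3: 0+816+4·17·16=1904; k=4: 204+0+4·3·16=396 → min 396.
Length 4: M₁..M₄: k=1: 0+432+4·19·3=660; k=2: 304+204+4·4·3=556; k=3: 576+0+4·17·3=780 → min 556 | M₂..M₅: k=2: 0+396+19·4·16=1612; k=3: 1292+816+19·17·16=7276; k=4: 432+0+19·3·16=1344 → min 1344.
Top-level splits: k=1: (M₁..M₁)·(M₂..M₅) → 0+1344+4·19·16 = 2560; k=2: (M₁..M₂)·(M₃..M₅) → 304+396+4·4·16 = 956; k=3: (M₁..M₃)·(M₄..M₅) → 576+816+4·17·16 = 2480; k=4: (M₁..M₄)·(M₅..M₅) → 556+0+4·3·16 = 748.
Best split is after M₄, i.e. k = 4.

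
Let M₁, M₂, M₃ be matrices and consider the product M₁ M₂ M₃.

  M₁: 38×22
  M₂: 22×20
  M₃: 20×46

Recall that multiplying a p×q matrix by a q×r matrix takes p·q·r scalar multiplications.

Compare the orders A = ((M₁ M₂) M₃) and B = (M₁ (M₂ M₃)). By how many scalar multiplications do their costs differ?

Order A = ((M₁ M₂) M₃): (M₁ M₂): 38×22 by 22×20 → 38×20, cost 38·22·20 = 16720; ((M₁ M₂) M₃): 38×20 by 20×46 → 38×46, cost 38·20·46 = 34960; cumulative 51680. Total 51680.
Order B = (M₁ (M₂ M₃)): (M₂ M₃): 22×20 by 20×46 → 22×46, cost 22·20·46 = 20240; (M₁ (M₂ M₃)): 38×22 by 22×46 → 38×46, cost 38·22·46 = 38456; cumulative 58696. Total 58696.
Difference: |51680 − 58696| = 7016.

7016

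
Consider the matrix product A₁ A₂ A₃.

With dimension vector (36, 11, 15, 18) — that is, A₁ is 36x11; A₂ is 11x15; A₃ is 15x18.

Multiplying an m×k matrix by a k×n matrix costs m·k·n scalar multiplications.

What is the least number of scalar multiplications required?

10098

Order (A₁ (A₂ A₃)): (A₂ A₃): 11×15 by 15×18 → 11×18, cost 11·15·18 = 2970; (A₁ (A₂ A₃)): 36×11 by 11×18 → 36×18, cost 36·11·18 = 7128; cumulative 10098. Total 10098.
Order ((A₁ A₂) A₃): (A₁ A₂): 36×11 by 11×15 → 36×15, cost 36·11·15 = 5940; ((A₁ A₂) A₃): 36×15 by 15×18 → 36×18, cost 36·15·18 = 9720; cumulative 15660. Total 15660.
Minimum: 10098.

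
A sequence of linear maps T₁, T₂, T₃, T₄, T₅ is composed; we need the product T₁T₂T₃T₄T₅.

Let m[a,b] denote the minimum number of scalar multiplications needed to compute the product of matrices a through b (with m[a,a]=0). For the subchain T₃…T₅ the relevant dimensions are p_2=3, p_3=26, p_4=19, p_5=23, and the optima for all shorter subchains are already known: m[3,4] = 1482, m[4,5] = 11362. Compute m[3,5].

2793

m[3,5] = min over k∈[3,4] of m[3,k]+m[k+1,5]+p_{2}·p_k·p_{5}.
k=3: 0 + 11362 + 3·26·23 = 13156; k=4: 1482 + 0 + 3·19·23 = 2793.
Minimum: 2793 at k=4.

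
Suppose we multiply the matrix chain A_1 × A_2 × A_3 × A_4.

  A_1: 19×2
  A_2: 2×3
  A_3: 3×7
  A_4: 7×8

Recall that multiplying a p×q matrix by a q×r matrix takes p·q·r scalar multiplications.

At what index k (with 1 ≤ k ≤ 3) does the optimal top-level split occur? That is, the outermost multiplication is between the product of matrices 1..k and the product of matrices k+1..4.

Adjacent pairs: A_1A_2 = 19·2·3 = 114; A_2A_3 = 2·3·7 = 42; A_3A_4 = 3·7·8 = 168.
Length 3: A_1..A_3: k=1: 0+42+19·2·7=308; k=2: 114+0+19·3·7=513 → min 308 | A_2..A_4: k=2: 0+168+2·3·8=216; k=3: 42+0+2·7·8=154 → min 154.
Top-level splits: k=1: (A_1..A_1)·(A_2..A_4) → 0+154+19·2·8 = 458; k=2: (A_1..A_2)·(A_3..A_4) → 114+168+19·3·8 = 738; k=3: (A_1..A_3)·(A_4..A_4) → 308+0+19·7·8 = 1372.
Best split is after A_1, i.e. k = 1.

1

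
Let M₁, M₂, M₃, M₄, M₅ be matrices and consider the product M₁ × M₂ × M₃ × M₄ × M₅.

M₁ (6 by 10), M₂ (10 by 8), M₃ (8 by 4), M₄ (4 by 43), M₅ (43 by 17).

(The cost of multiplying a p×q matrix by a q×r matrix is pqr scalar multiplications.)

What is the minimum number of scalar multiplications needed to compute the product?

3892

Adjacent pairs: M₁M₂ = 6·10·8 = 480; M₂M₃ = 10·8·4 = 320; M₃M₄ = 8·4·43 = 1376; M₄M₅ = 4·43·17 = 2924.
Length 3: M₁..M₃: k=1: 0+320+6·10·4=560; k=2: 480+0+6·8·4=672 → min 560 | M₂..M₄: k=2: 0+1376+10·8·43=4816; k=3: 320+0+10·4·43=2040 → min 2040 | M₃..M₅: k=3: 0+2924+8·4·17=3468; k=4: 1376+0+8·43·17=7224 → min 3468.
Length 4: M₁..M₄: k=1: 0+2040+6·10·43=4620; k=2: 480+1376+6·8·43=3920; k=3: 560+0+6·4·43=1592 → min 1592 | M₂..M₅: k=2: 0+3468+10·8·17=4828; k=3: 320+2924+10·4·17=3924; k=4: 2040+0+10·43·17=9350 → min 3924.
Length 5: M₁..M₅: k=1: 0+3924+6·10·17=4944; k=2: 480+3468+6·8·17=4764; k=3: 560+2924+6·4·17=3892; k=4: 1592+0+6·43·17=5978 → min 3892.
Optimal order: ((M₁ × (M₂ × M₃)) × (M₄ × M₅)) with cost 3892.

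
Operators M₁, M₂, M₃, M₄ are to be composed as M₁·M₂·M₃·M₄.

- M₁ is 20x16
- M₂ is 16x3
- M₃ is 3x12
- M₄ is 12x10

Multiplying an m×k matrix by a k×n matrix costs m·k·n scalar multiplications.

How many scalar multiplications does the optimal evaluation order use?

1920

Adjacent pairs: M₁M₂ = 20·16·3 = 960; M₂M₃ = 16·3·12 = 576; M₃M₄ = 3·12·10 = 360.
Length 3: M₁..M₃: k=1: 0+576+20·16·12=4416; k=2: 960+0+20·3·12=1680 → min 1680 | M₂..M₄: k=2: 0+360+16·3·10=840; k=3: 576+0+16·12·10=2496 → min 840.
Length 4: M₁..M₄: k=1: 0+840+20·16·10=4040; k=2: 960+360+20·3·10=1920; k=3: 1680+0+20·12·10=4080 → min 1920.
Optimal order: ((M₁·M₂)·(M₃·M₄)) with cost 1920.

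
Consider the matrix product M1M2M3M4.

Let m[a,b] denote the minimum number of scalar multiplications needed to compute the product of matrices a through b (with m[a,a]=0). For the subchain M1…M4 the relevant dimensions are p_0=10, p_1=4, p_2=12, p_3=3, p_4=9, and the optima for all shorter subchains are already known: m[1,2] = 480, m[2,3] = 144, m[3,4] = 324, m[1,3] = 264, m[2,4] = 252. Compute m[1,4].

534

m[1,4] = min over k∈[1,3] of m[1,k]+m[k+1,4]+p_{0}·p_k·p_{4}.
k=1: 0 + 252 + 10·4·9 = 612; k=2: 480 + 324 + 10·12·9 = 1884; k=3: 264 + 0 + 10·3·9 = 534.
Minimum: 534 at k=3.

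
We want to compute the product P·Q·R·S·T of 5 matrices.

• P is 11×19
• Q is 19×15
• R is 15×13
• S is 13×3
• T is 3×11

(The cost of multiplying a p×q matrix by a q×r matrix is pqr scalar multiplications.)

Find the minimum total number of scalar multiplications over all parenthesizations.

2430

Adjacent pairs: PQ = 11·19·15 = 3135; QR = 19·15·13 = 3705; RS = 15·13·3 = 585; ST = 13·3·11 = 429.
Length 3: P..R: k=1: 0+3705+11·19·13=6422; k=2: 3135+0+11·15·13=5280 → min 5280 | Q..S: k=2: 0+585+19·15·3=1440; k=3: 3705+0+19·13·3=4446 → min 1440 | R..T: k=3: 0+429+15·13·11=2574; k=4: 585+0+15·3·11=1080 → min 1080.
Length 4: P..S: k=1: 0+1440+11·19·3=2067; k=2: 3135+585+11·15·3=4215; k=3: 5280+0+11·13·3=5709 → min 2067 | Q..T: k=2: 0+1080+19·15·11=4215; k=3: 3705+429+19·13·11=6851; k=4: 1440+0+19·3·11=2067 → min 2067.
Length 5: P..T: k=1: 0+2067+11·19·11=4366; k=2: 3135+1080+11·15·11=6030; k=3: 5280+429+11·13·11=7282; k=4: 2067+0+11·3·11=2430 → min 2430.
Optimal order: ((P·(Q·(R·S)))·T) with cost 2430.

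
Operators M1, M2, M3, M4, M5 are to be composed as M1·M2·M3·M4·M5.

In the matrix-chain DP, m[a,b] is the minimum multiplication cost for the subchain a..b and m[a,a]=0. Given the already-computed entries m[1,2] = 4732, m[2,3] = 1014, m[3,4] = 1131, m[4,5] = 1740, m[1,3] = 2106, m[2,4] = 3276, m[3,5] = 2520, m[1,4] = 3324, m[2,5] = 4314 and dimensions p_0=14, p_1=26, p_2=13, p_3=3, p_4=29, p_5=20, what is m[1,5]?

m[1,5] = min over k∈[1,4] of m[1,k]+m[k+1,5]+p_{0}·p_k·p_{5}.
k=1: 0 + 4314 + 14·26·20 = 11594; k=2: 4732 + 2520 + 14·13·20 = 10892; k=3: 2106 + 1740 + 14·3·20 = 4686; k=4: 3324 + 0 + 14·29·20 = 11444.
Minimum: 4686 at k=3.

4686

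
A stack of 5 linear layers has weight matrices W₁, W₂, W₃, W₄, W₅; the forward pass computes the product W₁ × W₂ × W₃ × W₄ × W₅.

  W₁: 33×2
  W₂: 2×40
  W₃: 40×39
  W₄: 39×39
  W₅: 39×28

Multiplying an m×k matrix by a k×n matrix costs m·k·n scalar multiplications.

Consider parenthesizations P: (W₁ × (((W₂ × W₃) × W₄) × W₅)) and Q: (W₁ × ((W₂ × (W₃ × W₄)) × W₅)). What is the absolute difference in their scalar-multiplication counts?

57798

Order P = (W₁ × (((W₂ × W₃) × W₄) × W₅)): (W₂ × W₃): 2×40 by 40×39 → 2×39, cost 2·40·39 = 3120; ((W₂ × W₃) × W₄): 2×39 by 39×39 → 2×39, cost 2·39·39 = 3042; cumulative 6162; (((W₂ × W₃) × W₄) × W₅): 2×39 by 39×28 → 2×28, cost 2·39·28 = 2184; cumulative 8346; (W₁ × (((W₂ × W₃) × W₄) × W₅)): 33×2 by 2×28 → 33×28, cost 33·2·28 = 1848; cumulative 10194. Total 10194.
Order Q = (W₁ × ((W₂ × (W₃ × W₄)) × W₅)): (W₃ × W₄): 40×39 by 39×39 → 40×39, cost 40·39·39 = 60840; (W₂ × (W₃ × W₄)): 2×40 by 40×39 → 2×39, cost 2·40·39 = 3120; cumulative 63960; ((W₂ × (W₃ × W₄)) × W₅): 2×39 by 39×28 → 2×28, cost 2·39·28 = 2184; cumulative 66144; (W₁ × ((W₂ × (W₃ × W₄)) × W₅)): 33×2 by 2×28 → 33×28, cost 33·2·28 = 1848; cumulative 67992. Total 67992.
Difference: |10194 − 67992| = 57798.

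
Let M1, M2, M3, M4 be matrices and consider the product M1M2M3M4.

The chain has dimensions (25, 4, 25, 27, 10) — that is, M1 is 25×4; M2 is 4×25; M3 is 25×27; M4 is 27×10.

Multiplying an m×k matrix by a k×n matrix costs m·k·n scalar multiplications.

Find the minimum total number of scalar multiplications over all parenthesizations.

4780

Adjacent pairs: M1M2 = 25·4·25 = 2500; M2M3 = 4·25·27 = 2700; M3M4 = 25·27·10 = 6750.
Length 3: M1..M3: k=1: 0+2700+25·4·27=5400; k=2: 2500+0+25·25·27=19375 → min 5400 | M2..M4: k=2: 0+6750+4·25·10=7750; k=3: 2700+0+4·27·10=3780 → min 3780.
Length 4: M1..M4: k=1: 0+3780+25·4·10=4780; k=2: 2500+6750+25·25·10=15500; k=3: 5400+0+25·27·10=12150 → min 4780.
Optimal order: (M1((M2M3)M4)) with cost 4780.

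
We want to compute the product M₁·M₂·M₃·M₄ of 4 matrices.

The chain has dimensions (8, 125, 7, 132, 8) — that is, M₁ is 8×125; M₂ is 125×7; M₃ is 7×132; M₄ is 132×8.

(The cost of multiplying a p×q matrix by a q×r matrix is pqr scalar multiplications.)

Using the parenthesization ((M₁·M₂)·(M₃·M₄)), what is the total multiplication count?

14840

(M₁·M₂): 8×125 by 125×7 → 8×7, cost 8·125·7 = 7000
(M₃·M₄): 7×132 by 132×8 → 7×8, cost 7·132·8 = 7392
((M₁·M₂)·(M₃·M₄)): 8×7 by 7×8 → 8×8, cost 8·7·8 = 448; cumulative 14840
Total: 14840 scalar multiplications.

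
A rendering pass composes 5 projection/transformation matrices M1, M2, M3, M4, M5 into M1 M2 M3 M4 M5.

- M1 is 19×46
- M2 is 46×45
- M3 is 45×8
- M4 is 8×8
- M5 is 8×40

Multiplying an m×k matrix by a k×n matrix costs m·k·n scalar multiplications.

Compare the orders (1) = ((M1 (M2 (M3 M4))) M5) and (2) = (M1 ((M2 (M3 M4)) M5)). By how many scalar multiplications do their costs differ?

36608

Order (1) = ((M1 (M2 (M3 M4))) M5): (M3 M4): 45×8 by 8×8 → 45×8, cost 45·8·8 = 2880; (M2 (M3 M4)): 46×45 by 45×8 → 46×8, cost 46·45·8 = 16560; cumulative 19440; (M1 (M2 (M3 M4))): 19×46 by 46×8 → 19×8, cost 19·46·8 = 6992; cumulative 26432; ((M1 (M2 (M3 M4))) M5): 19×8 by 8×40 → 19×40, cost 19·8·40 = 6080; cumulative 32512. Total 32512.
Order (2) = (M1 ((M2 (M3 M4)) M5)): (M3 M4): 45×8 by 8×8 → 45×8, cost 45·8·8 = 2880; (M2 (M3 M4)): 46×45 by 45×8 → 46×8, cost 46·45·8 = 16560; cumulative 19440; ((M2 (M3 M4)) M5): 46×8 by 8×40 → 46×40, cost 46·8·40 = 14720; cumulative 34160; (M1 ((M2 (M3 M4)) M5)): 19×46 by 46×40 → 19×40, cost 19·46·40 = 34960; cumulative 69120. Total 69120.
Difference: |32512 − 69120| = 36608.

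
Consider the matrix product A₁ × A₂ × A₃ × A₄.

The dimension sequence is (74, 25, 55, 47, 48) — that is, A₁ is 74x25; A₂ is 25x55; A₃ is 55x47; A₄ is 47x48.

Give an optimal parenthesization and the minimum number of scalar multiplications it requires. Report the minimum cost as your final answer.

209825

Adjacent pairs: A₁A₂ = 74·25·55 = 101750; A₂A₃ = 25·55·47 = 64625; A₃A₄ = 55·47·48 = 124080.
Length 3: A₁..A₃: k=1: 0+64625+74·25·47=151575; k=2: 101750+0+74·55·47=293040 → min 151575 | A₂..A₄: k=2: 0+124080+25·55·48=190080; k=3: 64625+0+25·47·48=121025 → min 121025.
Length 4: A₁..A₄: k=1: 0+121025+74·25·48=209825; k=2: 101750+124080+74·55·48=421190; k=3: 151575+0+74·47·48=318519 → min 209825.
Optimal parenthesization: (A₁ × ((A₂ × A₃) × A₄)) with cost 209825.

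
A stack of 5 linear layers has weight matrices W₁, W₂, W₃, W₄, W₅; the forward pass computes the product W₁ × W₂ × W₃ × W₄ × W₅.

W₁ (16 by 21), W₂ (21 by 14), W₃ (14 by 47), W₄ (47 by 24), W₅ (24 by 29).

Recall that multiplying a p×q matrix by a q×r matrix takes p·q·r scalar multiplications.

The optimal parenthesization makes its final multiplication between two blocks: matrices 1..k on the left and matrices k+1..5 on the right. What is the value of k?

Adjacent pairs: W₁W₂ = 16·21·14 = 4704; W₂W₃ = 21·14·47 = 13818; W₃W₄ = 14·47·24 = 15792; W₄W₅ = 47·24·29 = 32712.
Length 3: W₁..W₃: k=1: 0+13818+16·21·47=29610; k=2: 4704+0+16·14·47=15232 → min 15232 | W₂..W₄: k=2: 0+15792+21·14·24=22848; k=3: 13818+0+21·47·24=37506 → min 22848 | W₃..W₅: k=3: 0+32712+14·47·29=51794; k=4: 15792+0+14·24·29=25536 → min 25536.
Length 4: W₁..W₄: k=1: 0+22848+16·21·24=30912; k=2: 4704+15792+16·14·24=25872; k=3: 15232+0+16·47·24=33280 → min 25872 | W₂..W₅: k=2: 0+25536+21·14·29=34062; k=3: 13818+32712+21·47·29=75153; k=4: 22848+0+21·24·29=37464 → min 34062.
Top-level splits: k=1: (W₁..W₁)·(W₂..W₅) → 0+34062+16·21·29 = 43806; k=2: (W₁..W₂)·(W₃..W₅) → 4704+25536+16·14·29 = 36736; k=3: (W₁..W₃)·(W₄..W₅) → 15232+32712+16·47·29 = 69752; k=4: (W₁..W₄)·(W₅..W₅) → 25872+0+16·24·29 = 37008.
Best split is after W₂, i.e. k = 2.

2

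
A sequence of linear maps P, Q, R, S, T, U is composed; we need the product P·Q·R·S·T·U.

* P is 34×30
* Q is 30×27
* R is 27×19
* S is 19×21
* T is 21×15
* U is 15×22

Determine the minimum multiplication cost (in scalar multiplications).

Adjacent pairs: PQ = 34·30·27 = 27540; QR = 30·27·19 = 15390; RS = 27·19·21 = 10773; ST = 19·21·15 = 5985; TU = 21·15·22 = 6930.
Length 3: P..R: k=1: 0+15390+34·30·19=34770; k=2: 27540+0+34·27·19=44982 → min 34770 | Q..S: k=2: 0+10773+30·27·21=27783; k=3: 15390+0+30·19·21=27360 → min 27360 | R..T: k=3: 0+5985+27·19·15=13680; k=4: 10773+0+27·21·15=19278 → min 13680 | S..U: k=4: 0+6930+19·21·22=15708; k=5: 5985+0+19·15·22=12255 → min 12255.
Length 4: P..S: k=1: 0+27360+34·30·21=48780; k=2: 27540+10773+34·27·21=57591; k=3: 34770+0+34·19·21=48336 → min 48336 | Q..T: k=2: 0+13680+30·27·15=25830; k=3: 15390+5985+30·19·15=29925; k=4: 27360+0+30·21·15=36810 → min 25830 | R..U: k=3: 0+12255+27·19·22=23541; k=4: 10773+6930+27·21·22=30177; k=5: 13680+0+27·15·22=22590 → min 22590.
Length 5: P..T: k=1: 0+25830+34·30·15=41130; k=2: 27540+13680+34·27·15=54990; k=3: 34770+5985+34·19·15=50445; k=4: 48336+0+34·21·15=59046 → min 41130 | Q..U: k=2: 0+22590+30·27·22=40410; k=3: 15390+12255+30·19·22=40185; k=4: 27360+6930+30·21·22=48150; k=5: 25830+0+30·15·22=35730 → min 35730.
Length 6: P..U: k=1: 0+35730+34·30·22=58170; k=2: 27540+22590+34·27·22=70326; k=3: 34770+12255+34·19·22=61237; k=4: 48336+6930+34·21·22=70974; k=5: 41130+0+34·15·22=52350 → min 52350.
Optimal order: ((P·(Q·(R·(S·T))))·U) with cost 52350.

52350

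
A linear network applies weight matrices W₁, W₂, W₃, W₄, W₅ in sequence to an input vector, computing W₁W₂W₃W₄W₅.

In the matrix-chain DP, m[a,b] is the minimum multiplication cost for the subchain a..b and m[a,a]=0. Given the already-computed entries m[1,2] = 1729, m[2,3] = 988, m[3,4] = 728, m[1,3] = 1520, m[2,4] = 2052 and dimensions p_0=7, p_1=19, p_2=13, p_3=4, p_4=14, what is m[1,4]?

1912

m[1,4] = min over k∈[1,3] of m[1,k]+m[k+1,4]+p_{0}·p_k·p_{4}.
k=1: 0 + 2052 + 7·19·14 = 3914; k=2: 1729 + 728 + 7·13·14 = 3731; k=3: 1520 + 0 + 7·4·14 = 1912.
Minimum: 1912 at k=3.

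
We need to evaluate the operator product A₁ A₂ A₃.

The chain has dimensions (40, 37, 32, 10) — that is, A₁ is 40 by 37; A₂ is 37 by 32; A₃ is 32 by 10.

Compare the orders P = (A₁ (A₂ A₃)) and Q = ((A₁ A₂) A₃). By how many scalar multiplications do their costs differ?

Order P = (A₁ (A₂ A₃)): (A₂ A₃): 37×32 by 32×10 → 37×10, cost 37·32·10 = 11840; (A₁ (A₂ A₃)): 40×37 by 37×10 → 40×10, cost 40·37·10 = 14800; cumulative 26640. Total 26640.
Order Q = ((A₁ A₂) A₃): (A₁ A₂): 40×37 by 37×32 → 40×32, cost 40·37·32 = 47360; ((A₁ A₂) A₃): 40×32 by 32×10 → 40×10, cost 40·32·10 = 12800; cumulative 60160. Total 60160.
Difference: |26640 − 60160| = 33520.

33520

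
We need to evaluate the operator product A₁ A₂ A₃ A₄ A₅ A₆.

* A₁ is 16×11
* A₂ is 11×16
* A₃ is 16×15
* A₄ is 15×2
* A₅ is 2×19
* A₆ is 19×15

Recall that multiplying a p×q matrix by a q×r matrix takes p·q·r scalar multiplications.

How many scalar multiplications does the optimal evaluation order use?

2234

Adjacent pairs: A₁A₂ = 16·11·16 = 2816; A₂A₃ = 11·16·15 = 2640; A₃A₄ = 16·15·2 = 480; A₄A₅ = 15·2·19 = 570; A₅A₆ = 2·19·15 = 570.
Length 3: A₁..A₃: k=1: 0+2640+16·11·15=5280; k=2: 2816+0+16·16·15=6656 → min 5280 | A₂..A₄: k=2: 0+480+11·16·2=832; k=3: 2640+0+11·15·2=2970 → min 832 | A₃..A₅: k=3: 0+570+16·15·19=5130; k=4: 480+0+16·2·19=1088 → min 1088 | A₄..A₆: k=4: 0+570+15·2·15=1020; k=5: 570+0+15·19·15=4845 → min 1020.
Length 4: A₁..A₄: k=1: 0+832+16·11·2=1184; k=2: 2816+480+16·16·2=3808; k=3: 5280+0+16·15·2=5760 → min 1184 | A₂..A₅: k=2: 0+1088+11·16·19=4432; k=3: 2640+570+11·15·19=6345; k=4: 832+0+11·2·19=1250 → min 1250 | A₃..A₆: k=3: 0+1020+16·15·15=4620; k=4: 480+570+16·2·15=1530; k=5: 1088+0+16·19·15=5648 → min 1530.
Length 5: A₁..A₅: k=1: 0+1250+16·11·19=4594; k=2: 2816+1088+16·16·19=8768; k=3: 5280+570+16·15·19=10410; k=4: 1184+0+16·2·19=1792 → min 1792 | A₂..A₆: k=2: 0+1530+11·16·15=4170; k=3: 2640+1020+11·15·15=6135; k=4: 832+570+11·2·15=1732; k=5: 1250+0+11·19·15=4385 → min 1732.
Length 6: A₁..A₆: k=1: 0+1732+16·11·15=4372; k=2: 2816+1530+16·16·15=8186; k=3: 5280+1020+16·15·15=9900; k=4: 1184+570+16·2·15=2234; k=5: 1792+0+16·19·15=6352 → min 2234.
Optimal order: ((A₁ (A₂ (A₃ A₄))) (A₅ A₆)) with cost 2234.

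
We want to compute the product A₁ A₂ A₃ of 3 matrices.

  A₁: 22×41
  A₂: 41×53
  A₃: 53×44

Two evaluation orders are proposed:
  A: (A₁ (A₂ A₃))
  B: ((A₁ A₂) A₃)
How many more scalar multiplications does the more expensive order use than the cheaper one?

36190

Order A = (A₁ (A₂ A₃)): (A₂ A₃): 41×53 by 53×44 → 41×44, cost 41·53·44 = 95612; (A₁ (A₂ A₃)): 22×41 by 41×44 → 22×44, cost 22·41·44 = 39688; cumulative 135300. Total 135300.
Order B = ((A₁ A₂) A₃): (A₁ A₂): 22×41 by 41×53 → 22×53, cost 22·41·53 = 47806; ((A₁ A₂) A₃): 22×53 by 53×44 → 22×44, cost 22·53·44 = 51304; cumulative 99110. Total 99110.
Difference: |135300 − 99110| = 36190.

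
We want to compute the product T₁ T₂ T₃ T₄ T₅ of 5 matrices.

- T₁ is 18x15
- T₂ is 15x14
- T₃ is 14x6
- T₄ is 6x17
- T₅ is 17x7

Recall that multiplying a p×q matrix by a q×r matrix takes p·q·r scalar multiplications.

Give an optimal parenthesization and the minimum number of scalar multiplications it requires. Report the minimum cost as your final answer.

4350

Adjacent pairs: T₁T₂ = 18·15·14 = 3780; T₂T₃ = 15·14·6 = 1260; T₃T₄ = 14·6·17 = 1428; T₄T₅ = 6·17·7 = 714.
Length 3: T₁..T₃: k=1: 0+1260+18·15·6=2880; k=2: 3780+0+18·14·6=5292 → min 2880 | T₂..T₄: k=2: 0+1428+15·14·17=4998; k=3: 1260+0+15·6·17=2790 → min 2790 | T₃..T₅: k=3: 0+714+14·6·7=1302; k=4: 1428+0+14·17·7=3094 → min 1302.
Length 4: T₁..T₄: k=1: 0+2790+18·15·17=7380; k=2: 3780+1428+18·14·17=9492; k=3: 2880+0+18·6·17=4716 → min 4716 | T₂..T₅: k=2: 0+1302+15·14·7=2772; k=3: 1260+714+15·6·7=2604; k=4: 2790+0+15·17·7=4575 → min 2604.
Length 5: T₁..T₅: k=1: 0+2604+18·15·7=4494; k=2: 3780+1302+18·14·7=6846; k=3: 2880+714+18·6·7=4350; k=4: 4716+0+18·17·7=6858 → min 4350.
Optimal parenthesization: ((T₁ (T₂ T₃)) (T₄ T₅)) with cost 4350.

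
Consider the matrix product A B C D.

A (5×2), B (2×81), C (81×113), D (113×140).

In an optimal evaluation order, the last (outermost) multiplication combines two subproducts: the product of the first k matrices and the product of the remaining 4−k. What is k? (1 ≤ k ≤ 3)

1

Adjacent pairs: AB = 5·2·81 = 810; BC = 2·81·113 = 18306; CD = 81·113·140 = 1281420.
Length 3: A..C: k=1: 0+18306+5·2·113=19436; k=2: 810+0+5·81·113=46575 → min 19436 | B..D: k=2: 0+1281420+2·81·140=1304100; k=3: 18306+0+2·113·140=49946 → min 49946.
Top-level splits: k=1: (A..A)·(B..D) → 0+49946+5·2·140 = 51346; k=2: (A..B)·(C..D) → 810+1281420+5·81·140 = 1338930; k=3: (A..C)·(D..D) → 19436+0+5·113·140 = 98536.
Best split is after A, i.e. k = 1.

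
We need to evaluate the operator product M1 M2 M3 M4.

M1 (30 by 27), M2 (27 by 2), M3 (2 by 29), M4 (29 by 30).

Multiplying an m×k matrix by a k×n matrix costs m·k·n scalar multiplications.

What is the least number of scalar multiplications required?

5160

Adjacent pairs: M1M2 = 30·27·2 = 1620; M2M3 = 27·2·29 = 1566; M3M4 = 2·29·30 = 1740.
Length 3: M1..M3: k=1: 0+1566+30·27·29=25056; k=2: 1620+0+30·2·29=3360 → min 3360 | M2..M4: k=2: 0+1740+27·2·30=3360; k=3: 1566+0+27·29·30=25056 → min 3360.
Length 4: M1..M4: k=1: 0+3360+30·27·30=27660; k=2: 1620+1740+30·2·30=5160; k=3: 3360+0+30·29·30=29460 → min 5160.
Optimal order: ((M1 M2) (M3 M4)) with cost 5160.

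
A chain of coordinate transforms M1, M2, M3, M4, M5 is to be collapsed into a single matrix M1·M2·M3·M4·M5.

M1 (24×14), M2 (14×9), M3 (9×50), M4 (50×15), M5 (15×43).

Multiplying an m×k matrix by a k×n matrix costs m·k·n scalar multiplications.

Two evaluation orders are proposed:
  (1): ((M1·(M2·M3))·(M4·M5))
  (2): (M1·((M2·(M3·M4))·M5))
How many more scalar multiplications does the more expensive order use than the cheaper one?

74832

Order (1) = ((M1·(M2·M3))·(M4·M5)): (M2·M3): 14×9 by 9×50 → 14×50, cost 14·9·50 = 6300; (M1·(M2·M3)): 24×14 by 14×50 → 24×50, cost 24·14·50 = 16800; cumulative 23100; (M4·M5): 50×15 by 15×43 → 50×43, cost 50·15·43 = 32250; ((M1·(M2·M3))·(M4·M5)): 24×50 by 50×43 → 24×43, cost 24·50·43 = 51600; cumulative 106950. Total 106950.
Order (2) = (M1·((M2·(M3·M4))·M5)): (M3·M4): 9×50 by 50×15 → 9×15, cost 9·50·15 = 6750; (M2·(M3·M4)): 14×9 by 9×15 → 14×15, cost 14·9·15 = 1890; cumulative 8640; ((M2·(M3·M4))·M5): 14×15 by 15×43 → 14×43, cost 14·15·43 = 9030; cumulative 17670; (M1·((M2·(M3·M4))·M5)): 24×14 by 14×43 → 24×43, cost 24·14·43 = 14448; cumulative 32118. Total 32118.
Difference: |106950 − 32118| = 74832.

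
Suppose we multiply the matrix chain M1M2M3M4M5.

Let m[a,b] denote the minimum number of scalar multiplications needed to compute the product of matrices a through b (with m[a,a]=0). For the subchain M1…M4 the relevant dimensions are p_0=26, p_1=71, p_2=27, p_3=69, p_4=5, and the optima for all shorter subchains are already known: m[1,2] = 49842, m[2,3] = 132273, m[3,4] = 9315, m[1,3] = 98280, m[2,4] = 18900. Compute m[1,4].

m[1,4] = min over k∈[1,3] of m[1,k]+m[k+1,4]+p_{0}·p_k·p_{4}.
k=1: 0 + 18900 + 26·71·5 = 28130; k=2: 49842 + 9315 + 26·27·5 = 62667; k=3: 98280 + 0 + 26·69·5 = 107250.
Minimum: 28130 at k=1.

28130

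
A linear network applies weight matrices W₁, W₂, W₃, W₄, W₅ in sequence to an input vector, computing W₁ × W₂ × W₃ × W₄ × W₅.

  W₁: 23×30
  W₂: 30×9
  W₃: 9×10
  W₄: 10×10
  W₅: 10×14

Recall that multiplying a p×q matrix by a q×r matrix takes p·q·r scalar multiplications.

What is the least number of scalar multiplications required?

11268

Adjacent pairs: W₁W₂ = 23·30·9 = 6210; W₂W₃ = 30·9·10 = 2700; W₃W₄ = 9·10·10 = 900; W₄W₅ = 10·10·14 = 1400.
Length 3: W₁..W₃: k=1: 0+2700+23·30·10=9600; k=2: 6210+0+23·9·10=8280 → min 8280 | W₂..W₄: k=2: 0+900+30·9·10=3600; k=3: 2700+0+30·10·10=5700 → min 3600 | W₃..W₅: k=3: 0+1400+9·10·14=2660; k=4: 900+0+9·10·14=2160 → min 2160.
Length 4: W₁..W₄: k=1: 0+3600+23·30·10=10500; k=2: 6210+900+23·9·10=9180; k=3: 8280+0+23·10·10=10580 → min 9180 | W₂..W₅: k=2: 0+2160+30·9·14=5940; k=3: 2700+1400+30·10·14=8300; k=4: 3600+0+30·10·14=7800 → min 5940.
Length 5: W₁..W₅: k=1: 0+5940+23·30·14=15600; k=2: 6210+2160+23·9·14=11268; k=3: 8280+1400+23·10·14=12900; k=4: 9180+0+23·10·14=12400 → min 11268.
Optimal order: ((W₁ × W₂) × ((W₃ × W₄) × W₅)) with cost 11268.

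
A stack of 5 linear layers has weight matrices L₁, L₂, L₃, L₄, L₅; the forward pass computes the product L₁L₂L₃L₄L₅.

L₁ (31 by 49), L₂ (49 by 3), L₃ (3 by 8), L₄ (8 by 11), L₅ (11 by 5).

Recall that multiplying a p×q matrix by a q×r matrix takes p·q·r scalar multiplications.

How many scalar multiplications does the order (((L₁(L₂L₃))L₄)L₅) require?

17761

(L₂L₃): 49×3 by 3×8 → 49×8, cost 49·3·8 = 1176
(L₁(L₂L₃)): 31×49 by 49×8 → 31×8, cost 31·49·8 = 12152; cumulative 13328
((L₁(L₂L₃))L₄): 31×8 by 8×11 → 31×11, cost 31·8·11 = 2728; cumulative 16056
(((L₁(L₂L₃))L₄)L₅): 31×11 by 11×5 → 31×5, cost 31·11·5 = 1705; cumulative 17761
Total: 17761 scalar multiplications.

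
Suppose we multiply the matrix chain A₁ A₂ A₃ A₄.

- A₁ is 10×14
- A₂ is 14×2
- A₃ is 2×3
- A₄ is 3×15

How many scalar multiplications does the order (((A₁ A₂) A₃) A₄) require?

(A₁ A₂): 10×14 by 14×2 → 10×2, cost 10·14·2 = 280
((A₁ A₂) A₃): 10×2 by 2×3 → 10×3, cost 10·2·3 = 60; cumulative 340
(((A₁ A₂) A₃) A₄): 10×3 by 3×15 → 10×15, cost 10·3·15 = 450; cumulative 790
Total: 790 scalar multiplications.

790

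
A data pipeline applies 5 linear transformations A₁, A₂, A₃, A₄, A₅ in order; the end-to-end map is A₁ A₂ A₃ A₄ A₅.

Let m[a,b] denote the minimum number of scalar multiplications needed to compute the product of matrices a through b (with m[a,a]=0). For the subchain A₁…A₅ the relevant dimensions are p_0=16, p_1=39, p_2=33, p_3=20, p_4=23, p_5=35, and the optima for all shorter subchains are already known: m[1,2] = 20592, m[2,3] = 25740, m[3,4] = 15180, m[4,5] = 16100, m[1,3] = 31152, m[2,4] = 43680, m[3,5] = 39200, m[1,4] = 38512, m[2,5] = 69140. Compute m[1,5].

m[1,5] = min over k∈[1,4] of m[1,k]+m[k+1,5]+p_{0}·p_k·p_{5}.
k=1: 0 + 69140 + 16·39·35 = 90980; k=2: 20592 + 39200 + 16·33·35 = 78272; k=3: 31152 + 16100 + 16·20·35 = 58452; k=4: 38512 + 0 + 16·23·35 = 51392.
Minimum: 51392 at k=4.

51392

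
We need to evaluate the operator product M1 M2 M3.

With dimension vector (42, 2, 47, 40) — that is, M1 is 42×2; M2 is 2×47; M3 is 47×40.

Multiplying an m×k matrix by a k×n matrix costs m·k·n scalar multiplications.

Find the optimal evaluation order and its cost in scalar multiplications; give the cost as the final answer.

(M1 (M2 M3)): cost 7120.
((M1 M2) M3): cost 82908.
Optimal: (M1 (M2 M3)) with cost 7120.

7120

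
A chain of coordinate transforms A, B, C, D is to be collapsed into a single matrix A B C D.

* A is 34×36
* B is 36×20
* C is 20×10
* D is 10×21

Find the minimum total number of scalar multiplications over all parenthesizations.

Adjacent pairs: AB = 34·36·20 = 24480; BC = 36·20·10 = 7200; CD = 20·10·21 = 4200.
Length 3: A..C: k=1: 0+7200+34·36·10=19440; k=2: 24480+0+34·20·10=31280 → min 19440 | B..D: k=2: 0+4200+36·20·21=19320; k=3: 7200+0+36·10·21=14760 → min 14760.
Length 4: A..D: k=1: 0+14760+34·36·21=40464; k=2: 24480+4200+34·20·21=42960; k=3: 19440+0+34·10·21=26580 → min 26580.
Optimal order: ((A (B C)) D) with cost 26580.

26580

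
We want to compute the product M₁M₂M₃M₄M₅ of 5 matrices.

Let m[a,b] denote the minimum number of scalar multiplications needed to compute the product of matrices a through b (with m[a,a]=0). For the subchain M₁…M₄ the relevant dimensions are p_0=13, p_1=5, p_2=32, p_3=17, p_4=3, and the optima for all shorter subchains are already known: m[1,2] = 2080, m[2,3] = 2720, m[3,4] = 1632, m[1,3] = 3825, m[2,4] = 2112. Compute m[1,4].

m[1,4] = min over k∈[1,3] of m[1,k]+m[k+1,4]+p_{0}·p_k·p_{4}.
k=1: 0 + 2112 + 13·5·3 = 2307; k=2: 2080 + 1632 + 13·32·3 = 4960; k=3: 3825 + 0 + 13·17·3 = 4488.
Minimum: 2307 at k=1.

2307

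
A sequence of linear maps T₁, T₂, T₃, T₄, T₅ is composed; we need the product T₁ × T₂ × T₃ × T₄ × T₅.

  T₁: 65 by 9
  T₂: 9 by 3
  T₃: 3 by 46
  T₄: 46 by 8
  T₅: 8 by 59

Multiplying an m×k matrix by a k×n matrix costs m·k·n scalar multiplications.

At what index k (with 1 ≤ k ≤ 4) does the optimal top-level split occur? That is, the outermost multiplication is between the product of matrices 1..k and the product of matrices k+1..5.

Adjacent pairs: T₁T₂ = 65·9·3 = 1755; T₂T₃ = 9·3·46 = 1242; T₃T₄ = 3·46·8 = 1104; T₄T₅ = 46·8·59 = 21712.
Length 3: T₁..T₃: k=1: 0+1242+65·9·46=28152; k=2: 1755+0+65·3·46=10725 → min 10725 | T₂..T₄: k=2: 0+1104+9·3·8=1320; k=3: 1242+0+9·46·8=4554 → min 1320 | T₃..T₅: k=3: 0+21712+3·46·59=29854; k=4: 1104+0+3·8·59=2520 → min 2520.
Length 4: T₁..T₄: k=1: 0+1320+65·9·8=6000; k=2: 1755+1104+65·3·8=4419; k=3: 10725+0+65·46·8=34645 → min 4419 | T₂..T₅: k=2: 0+2520+9·3·59=4113; k=3: 1242+21712+9·46·59=47380; k=4: 1320+0+9·8·59=5568 → min 4113.
Top-level splits: k=1: (T₁..T₁)·(T₂..T₅) → 0+4113+65·9·59 = 38628; k=2: (T₁..T₂)·(T₃..T₅) → 1755+2520+65·3·59 = 15780; k=3: (T₁..T₃)·(T₄..T₅) → 10725+21712+65·46·59 = 208847; k=4: (T₁..T₄)·(T₅..T₅) → 4419+0+65·8·59 = 35099.
Best split is after T₂, i.e. k = 2.

2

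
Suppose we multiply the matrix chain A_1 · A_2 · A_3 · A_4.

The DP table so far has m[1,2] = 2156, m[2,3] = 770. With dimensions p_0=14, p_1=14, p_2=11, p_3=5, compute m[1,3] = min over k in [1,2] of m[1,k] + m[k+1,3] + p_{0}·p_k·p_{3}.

m[1,3] = min over k∈[1,2] of m[1,k]+m[k+1,3]+p_{0}·p_k·p_{3}.
k=1: 0 + 770 + 14·14·5 = 1750; k=2: 2156 + 0 + 14·11·5 = 2926.
Minimum: 1750 at k=1.

1750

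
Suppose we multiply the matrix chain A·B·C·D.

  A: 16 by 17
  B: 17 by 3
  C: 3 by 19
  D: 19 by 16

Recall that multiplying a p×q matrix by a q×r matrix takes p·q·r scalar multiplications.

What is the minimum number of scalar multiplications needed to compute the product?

2496

Adjacent pairs: AB = 16·17·3 = 816; BC = 17·3·19 = 969; CD = 3·19·16 = 912.
Length 3: A..C: k=1: 0+969+16·17·19=6137; k=2: 816+0+16·3·19=1728 → min 1728 | B..D: k=2: 0+912+17·3·16=1728; k=3: 969+0+17·19·16=6137 → min 1728.
Length 4: A..D: k=1: 0+1728+16·17·16=6080; k=2: 816+912+16·3·16=2496; k=3: 1728+0+16·19·16=6592 → min 2496.
Optimal order: ((A·B)·(C·D)) with cost 2496.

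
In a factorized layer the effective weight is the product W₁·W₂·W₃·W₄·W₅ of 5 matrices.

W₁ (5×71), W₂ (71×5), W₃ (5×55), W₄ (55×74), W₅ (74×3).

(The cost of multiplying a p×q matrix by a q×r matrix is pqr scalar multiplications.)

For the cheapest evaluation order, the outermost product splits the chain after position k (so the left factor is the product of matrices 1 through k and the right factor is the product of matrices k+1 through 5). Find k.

Adjacent pairs: W₁W₂ = 5·71·5 = 1775; W₂W₃ = 71·5·55 = 19525; W₃W₄ = 5·55·74 = 20350; W₄W₅ = 55·74·3 = 12210.
Length 3: W₁..W₃: k=1: 0+19525+5·71·55=39050; k=2: 1775+0+5·5·55=3150 → min 3150 | W₂..W₄: k=2: 0+20350+71·5·74=46620; k=3: 19525+0+71·55·74=308495 → min 46620 | W₃..W₅: k=3: 0+12210+5·55·3=13035; k=4: 20350+0+5·74·3=21460 → min 13035.
Length 4: W₁..W₄: k=1: 0+46620+5·71·74=72890; k=2: 1775+20350+5·5·74=23975; k=3: 3150+0+5·55·74=23500 → min 23500 | W₂..W₅: k=2: 0+13035+71·5·3=14100; k=3: 19525+12210+71·55·3=43450; k=4: 46620+0+71·74·3=62382 → min 14100.
Top-level splits: k=1: (W₁..W₁)·(W₂..W₅) → 0+14100+5·71·3 = 15165; k=2: (W₁..W₂)·(W₃..W₅) → 1775+13035+5·5·3 = 14885; k=3: (W₁..W₃)·(W₄..W₅) → 3150+12210+5·55·3 = 16185; k=4: (W₁..W₄)·(W₅..W₅) → 23500+0+5·74·3 = 24610.
Best split is after W₂, i.e. k = 2.

2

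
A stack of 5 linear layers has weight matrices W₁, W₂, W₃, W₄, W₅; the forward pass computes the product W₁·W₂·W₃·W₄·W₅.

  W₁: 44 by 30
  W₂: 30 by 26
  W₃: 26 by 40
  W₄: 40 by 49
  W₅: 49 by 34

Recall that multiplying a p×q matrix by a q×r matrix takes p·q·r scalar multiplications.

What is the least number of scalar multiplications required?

165676

Adjacent pairs: W₁W₂ = 44·30·26 = 34320; W₂W₃ = 30·26·40 = 31200; W₃W₄ = 26·40·49 = 50960; W₄W₅ = 40·49·34 = 66640.
Length 3: W₁..W₃: k=1: 0+31200+44·30·40=84000; k=2: 34320+0+44·26·40=80080 → min 80080 | W₂..W₄: k=2: 0+50960+30·26·49=89180; k=3: 31200+0+30·40·49=90000 → min 89180 | W₃..W₅: k=3: 0+66640+26·40·34=102000; k=4: 50960+0+26·49·34=94276 → min 94276.
Length 4: W₁..W₄: k=1: 0+89180+44·30·49=153860; k=2: 34320+50960+44·26·49=141336; k=3: 80080+0+44·40·49=166320 → min 141336 | W₂..W₅: k=2: 0+94276+30·26·34=120796; k=3: 31200+66640+30·40·34=138640; k=4: 89180+0+30·49·34=139160 → min 120796.
Length 5: W₁..W₅: k=1: 0+120796+44·30·34=165676; k=2: 34320+94276+44·26·34=167492; k=3: 80080+66640+44·40·34=206560; k=4: 141336+0+44·49·34=214640 → min 165676.
Optimal order: (W₁·(W₂·((W₃·W₄)·W₅))) with cost 165676.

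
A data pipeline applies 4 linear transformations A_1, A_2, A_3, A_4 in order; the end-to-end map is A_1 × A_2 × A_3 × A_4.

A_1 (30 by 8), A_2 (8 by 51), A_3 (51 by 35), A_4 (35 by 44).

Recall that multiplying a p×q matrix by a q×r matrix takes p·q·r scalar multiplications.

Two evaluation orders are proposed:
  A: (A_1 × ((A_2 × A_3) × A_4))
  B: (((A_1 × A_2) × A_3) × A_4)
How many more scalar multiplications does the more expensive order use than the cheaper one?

74830

Order A = (A_1 × ((A_2 × A_3) × A_4)): (A_2 × A_3): 8×51 by 51×35 → 8×35, cost 8·51·35 = 14280; ((A_2 × A_3) × A_4): 8×35 by 35×44 → 8×44, cost 8·35·44 = 12320; cumulative 26600; (A_1 × ((A_2 × A_3) × A_4)): 30×8 by 8×44 → 30×44, cost 30·8·44 = 10560; cumulative 37160. Total 37160.
Order B = (((A_1 × A_2) × A_3) × A_4): (A_1 × A_2): 30×8 by 8×51 → 30×51, cost 30·8·51 = 12240; ((A_1 × A_2) × A_3): 30×51 by 51×35 → 30×35, cost 30·51·35 = 53550; cumulative 65790; (((A_1 × A_2) × A_3) × A_4): 30×35 by 35×44 → 30×44, cost 30·35·44 = 46200; cumulative 111990. Total 111990.
Difference: |37160 − 111990| = 74830.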